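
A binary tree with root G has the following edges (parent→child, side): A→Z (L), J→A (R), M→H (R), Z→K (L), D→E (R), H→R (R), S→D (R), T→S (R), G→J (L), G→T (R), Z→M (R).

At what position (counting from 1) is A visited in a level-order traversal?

Level-order visits nodes level by level from the root, left to right within each level.
Level 0: G
Level 1: J, T
Level 2: A, S
Level 3: Z, D
Level 4: K, M, E
Level 5: H
Level 6: R
Full level-order sequence: G, J, T, A, S, Z, D, K, M, E, H, R.

4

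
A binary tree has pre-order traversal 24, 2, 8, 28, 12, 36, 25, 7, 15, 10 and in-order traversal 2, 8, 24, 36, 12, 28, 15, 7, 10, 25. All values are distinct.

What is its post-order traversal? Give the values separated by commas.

8, 2, 36, 12, 15, 10, 7, 25, 28, 24

The first element of pre-order is the root; it splits in-order into left and right subtrees.
Root 24: left subtree has 2 nodes {2, 8}, right has 7 {36, 12, 28, 15, 7, 10, 25}.
  Root 2: left subtree has 0 nodes { }, right has 1 {8}.
  Root 28: left subtree has 2 nodes {36, 12}, right has 4 {15, 7, 10, 25}.
    Root 12: left subtree has 1 node {36}, right has 0 { }.
    Root 25: left subtree has 3 nodes {15, 7, 10}, right has 0 { }.
      Root 7: left subtree has 1 node {15}, right has 1 {10}.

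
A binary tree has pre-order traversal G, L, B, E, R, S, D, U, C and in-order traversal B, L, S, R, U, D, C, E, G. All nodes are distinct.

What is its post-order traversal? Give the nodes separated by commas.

The first element of pre-order is the root; it splits in-order into left and right subtrees.
Root G: left subtree has 8 nodes {B, L, S, R, U, D, C, E}, right has 0 { }.
  Root L: left subtree has 1 node {B}, right has 6 {S, R, U, D, C, E}.
    Root E: left subtree has 5 nodes {S, R, U, D, C}, right has 0 { }.
      Root R: left subtree has 1 node {S}, right has 3 {U, D, C}.
        Root D: left subtree has 1 node {U}, right has 1 {C}.

B, S, U, C, D, R, E, L, G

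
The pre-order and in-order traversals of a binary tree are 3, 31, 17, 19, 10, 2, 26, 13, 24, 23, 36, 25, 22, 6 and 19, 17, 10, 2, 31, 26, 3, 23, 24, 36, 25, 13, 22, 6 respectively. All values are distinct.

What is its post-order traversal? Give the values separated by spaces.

The first element of pre-order is the root; it splits in-order into left and right subtrees.
Root 3: left subtree has 6 nodes {19, 17, 10, 2, 31, 26}, right has 7 {23, 24, 36, 25, 13, 22, 6}.
  Root 31: left subtree has 4 nodes {19, 17, 10, 2}, right has 1 {26}.
    Root 17: left subtree has 1 node {19}, right has 2 {10, 2}.
      Root 10: left subtree has 0 nodes { }, right has 1 {2}.
  Root 13: left subtree has 4 nodes {23, 24, 36, 25}, right has 2 {22, 6}.
    Root 24: left subtree has 1 node {23}, right has 2 {36, 25}.
      Root 36: left subtree has 0 nodes { }, right has 1 {25}.
    Root 22: left subtree has 0 nodes { }, right has 1 {6}.

19 2 10 17 26 31 23 25 36 24 6 22 13 3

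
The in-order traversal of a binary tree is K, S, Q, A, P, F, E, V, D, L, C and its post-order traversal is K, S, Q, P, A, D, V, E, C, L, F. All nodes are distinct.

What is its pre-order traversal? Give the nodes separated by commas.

The last element of post-order is the root; it splits in-order into left and right subtrees.
Root F: left subtree has 5 nodes {K, S, Q, A, P}, right has 5 {E, V, D, L, C}.
  Root A: left subtree has 3 nodes {K, S, Q}, right has 1 {P}.
    Root Q: left subtree has 2 nodes {K, S}, right has 0 { }.
      Root S: left subtree has 1 node {K}, right has 0 { }.
  Root L: left subtree has 3 nodes {E, V, D}, right has 1 {C}.
    Root E: left subtree has 0 nodes { }, right has 2 {V, D}.
      Root V: left subtree has 0 nodes { }, right has 1 {D}.

F, A, Q, S, K, P, L, E, V, D, C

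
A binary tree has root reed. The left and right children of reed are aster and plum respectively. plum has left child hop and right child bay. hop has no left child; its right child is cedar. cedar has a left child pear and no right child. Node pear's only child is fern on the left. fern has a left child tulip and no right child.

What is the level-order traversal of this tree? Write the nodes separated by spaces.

reed aster plum hop bay cedar pear fern tulip

Level-order visits nodes level by level from the root, left to right within each level.
Level 0: reed
Level 1: aster, plum
Level 2: hop, bay
Level 3: cedar
Level 4: pear
Level 5: fern
Level 6: tulip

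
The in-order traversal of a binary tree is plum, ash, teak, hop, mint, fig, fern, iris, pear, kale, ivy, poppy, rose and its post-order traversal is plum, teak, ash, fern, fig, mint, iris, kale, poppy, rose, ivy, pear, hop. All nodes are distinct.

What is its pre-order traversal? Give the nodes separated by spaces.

The last element of post-order is the root; it splits in-order into left and right subtrees.
Root hop: left subtree has 3 nodes {plum, ash, teak}, right has 9 {mint, fig, fern, iris, pear, kale, ivy, poppy, rose}.
  Root ash: left subtree has 1 node {plum}, right has 1 {teak}.
  Root pear: left subtree has 4 nodes {mint, fig, fern, iris}, right has 4 {kale, ivy, poppy, rose}.
    Root iris: left subtree has 3 nodes {mint, fig, fern}, right has 0 { }.
      Root mint: left subtree has 0 nodes { }, right has 2 {fig, fern}.
        Root fig: left subtree has 0 nodes { }, right has 1 {fern}.
    Root ivy: left subtree has 1 node {kale}, right has 2 {poppy, rose}.
      Root rose: left subtree has 1 node {poppy}, right has 0 { }.

hop ash plum teak pear iris mint fig fern ivy kale rose poppy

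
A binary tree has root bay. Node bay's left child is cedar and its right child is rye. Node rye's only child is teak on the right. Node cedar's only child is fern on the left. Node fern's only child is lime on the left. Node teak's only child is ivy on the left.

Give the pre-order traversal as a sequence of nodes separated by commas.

bay, cedar, fern, lime, rye, teak, ivy

Pre-order visits the node, then its left subtree, then its right subtree.
Visit bay.
At bay: go left to cedar.
  Visit cedar.
  At cedar: go left to fern.
    Visit fern.
    At fern: go left to lime.
      lime is a leaf — visit lime.
    At fern: no right child.
  At cedar: no right child.
At bay: go right to rye.
  Visit rye.
  At rye: no left child.
  At rye: go right to teak.
    Visit teak.
    At teak: go left to ivy.
      ivy is a leaf — visit ivy.
    At teak: no right child.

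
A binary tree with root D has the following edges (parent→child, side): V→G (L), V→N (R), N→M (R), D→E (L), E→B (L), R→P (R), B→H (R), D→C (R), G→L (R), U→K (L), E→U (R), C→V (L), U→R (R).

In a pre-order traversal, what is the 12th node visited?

L

Pre-order visits the node, then its left subtree, then its right subtree.
Visit D.
At D: go left to E.
  Visit E.
  At E: go left to B.
    Visit B.
    At B: no left child.
    At B: go right to H.
      H is a leaf — visit H.
  At E: go right to U.
    Visit U.
    At U: go left to K.
      K is a leaf — visit K.
    At U: go right to R.
      Visit R.
      At R: no left child.
      At R: go right to P.
        P is a leaf — visit P.
At D: go right to C.
  Visit C.
  At C: go left to V.
    Visit V.
    At V: go left to G.
      Visit G.
      At G: no left child.
      At G: go right to L.
        L is a leaf — visit L.
    At V: go right to N.
      Visit N.
      At N: no left child.
      At N: go right to M.
        M is a leaf — visit M.
  At C: no right child.
Full pre-order sequence: D, E, B, H, U, K, R, P, C, V, G, L, N, M.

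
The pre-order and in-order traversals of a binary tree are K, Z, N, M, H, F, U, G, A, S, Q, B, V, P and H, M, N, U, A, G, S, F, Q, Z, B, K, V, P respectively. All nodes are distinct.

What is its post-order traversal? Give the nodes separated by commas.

H, M, A, S, G, U, Q, F, N, B, Z, P, V, K

The first element of pre-order is the root; it splits in-order into left and right subtrees.
Root K: left subtree has 11 nodes {H, M, N, U, A, G, S, F, Q, Z, B}, right has 2 {V, P}.
  Root Z: left subtree has 9 nodes {H, M, N, U, A, G, S, F, Q}, right has 1 {B}.
    Root N: left subtree has 2 nodes {H, M}, right has 6 {U, A, G, S, F, Q}.
      Root M: left subtree has 1 node {H}, right has 0 { }.
      Root F: left subtree has 4 nodes {U, A, G, S}, right has 1 {Q}.
        Root U: left subtree has 0 nodes { }, right has 3 {A, G, S}.
          Root G: left subtree has 1 node {A}, right has 1 {S}.
  Root V: left subtree has 0 nodes { }, right has 1 {P}.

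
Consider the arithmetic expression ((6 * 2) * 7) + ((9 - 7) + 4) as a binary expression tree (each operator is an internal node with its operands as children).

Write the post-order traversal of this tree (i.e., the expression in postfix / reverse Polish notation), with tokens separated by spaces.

6 2 * 7 * 9 7 - 4 + +

Post-order on an expression tree gives postfix notation: for each operator, emit left operand, right operand, then the operator.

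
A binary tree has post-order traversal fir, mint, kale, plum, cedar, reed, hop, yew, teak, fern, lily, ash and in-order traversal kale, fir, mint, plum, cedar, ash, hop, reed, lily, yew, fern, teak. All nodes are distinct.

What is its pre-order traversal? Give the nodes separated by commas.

ash, cedar, plum, kale, mint, fir, lily, hop, reed, fern, yew, teak

The last element of post-order is the root; it splits in-order into left and right subtrees.
Root ash: left subtree has 5 nodes {kale, fir, mint, plum, cedar}, right has 6 {hop, reed, lily, yew, fern, teak}.
  Root cedar: left subtree has 4 nodes {kale, fir, mint, plum}, right has 0 { }.
    Root plum: left subtree has 3 nodes {kale, fir, mint}, right has 0 { }.
      Root kale: left subtree has 0 nodes { }, right has 2 {fir, mint}.
        Root mint: left subtree has 1 node {fir}, right has 0 { }.
  Root lily: left subtree has 2 nodes {hop, reed}, right has 3 {yew, fern, teak}.
    Root hop: left subtree has 0 nodes { }, right has 1 {reed}.
    Root fern: left subtree has 1 node {yew}, right has 1 {teak}.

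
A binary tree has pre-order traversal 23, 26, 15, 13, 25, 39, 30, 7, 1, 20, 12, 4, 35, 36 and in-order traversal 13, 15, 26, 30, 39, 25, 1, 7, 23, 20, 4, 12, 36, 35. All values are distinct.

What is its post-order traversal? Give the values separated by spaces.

The first element of pre-order is the root; it splits in-order into left and right subtrees.
Root 23: left subtree has 8 nodes {13, 15, 26, 30, 39, 25, 1, 7}, right has 5 {20, 4, 12, 36, 35}.
  Root 26: left subtree has 2 nodes {13, 15}, right has 5 {30, 39, 25, 1, 7}.
    Root 15: left subtree has 1 node {13}, right has 0 { }.
    Root 25: left subtree has 2 nodes {30, 39}, right has 2 {1, 7}.
      Root 39: left subtree has 1 node {30}, right has 0 { }.
      Root 7: left subtree has 1 node {1}, right has 0 { }.
  Root 20: left subtree has 0 nodes { }, right has 4 {4, 12, 36, 35}.
    Root 12: left subtree has 1 node {4}, right has 2 {36, 35}.
      Root 35: left subtree has 1 node {36}, right has 0 { }.

13 15 30 39 1 7 25 26 4 36 35 12 20 23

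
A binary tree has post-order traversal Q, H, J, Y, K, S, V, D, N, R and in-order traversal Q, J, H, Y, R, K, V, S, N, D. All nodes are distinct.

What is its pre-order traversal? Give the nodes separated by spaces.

The last element of post-order is the root; it splits in-order into left and right subtrees.
Root R: left subtree has 4 nodes {Q, J, H, Y}, right has 5 {K, V, S, N, D}.
  Root Y: left subtree has 3 nodes {Q, J, H}, right has 0 { }.
    Root J: left subtree has 1 node {Q}, right has 1 {H}.
  Root N: left subtree has 3 nodes {K, V, S}, right has 1 {D}.
    Root V: left subtree has 1 node {K}, right has 1 {S}.

R Y J Q H N V K S D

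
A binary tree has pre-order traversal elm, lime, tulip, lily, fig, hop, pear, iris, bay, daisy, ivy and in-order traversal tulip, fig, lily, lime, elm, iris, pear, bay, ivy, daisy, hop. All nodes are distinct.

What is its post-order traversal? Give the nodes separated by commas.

The first element of pre-order is the root; it splits in-order into left and right subtrees.
Root elm: left subtree has 4 nodes {tulip, fig, lily, lime}, right has 6 {iris, pear, bay, ivy, daisy, hop}.
  Root lime: left subtree has 3 nodes {tulip, fig, lily}, right has 0 { }.
    Root tulip: left subtree has 0 nodes { }, right has 2 {fig, lily}.
      Root lily: left subtree has 1 node {fig}, right has 0 { }.
  Root hop: left subtree has 5 nodes {iris, pear, bay, ivy, daisy}, right has 0 { }.
    Root pear: left subtree has 1 node {iris}, right has 3 {bay, ivy, daisy}.
      Root bay: left subtree has 0 nodes { }, right has 2 {ivy, daisy}.
        Root daisy: left subtree has 1 node {ivy}, right has 0 { }.

fig, lily, tulip, lime, iris, ivy, daisy, bay, pear, hop, elm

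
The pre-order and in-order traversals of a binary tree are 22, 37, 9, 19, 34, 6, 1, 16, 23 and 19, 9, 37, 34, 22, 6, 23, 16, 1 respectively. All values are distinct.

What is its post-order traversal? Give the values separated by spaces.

The first element of pre-order is the root; it splits in-order into left and right subtrees.
Root 22: left subtree has 4 nodes {19, 9, 37, 34}, right has 4 {6, 23, 16, 1}.
  Root 37: left subtree has 2 nodes {19, 9}, right has 1 {34}.
    Root 9: left subtree has 1 node {19}, right has 0 { }.
  Root 6: left subtree has 0 nodes { }, right has 3 {23, 16, 1}.
    Root 1: left subtree has 2 nodes {23, 16}, right has 0 { }.
      Root 16: left subtree has 1 node {23}, right has 0 { }.

19 9 34 37 23 16 1 6 22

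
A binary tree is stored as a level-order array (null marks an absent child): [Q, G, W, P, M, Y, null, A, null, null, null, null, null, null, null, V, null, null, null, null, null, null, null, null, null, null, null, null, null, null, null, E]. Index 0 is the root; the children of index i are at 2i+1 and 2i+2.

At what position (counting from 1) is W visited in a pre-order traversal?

8

Pre-order visits the node, then its left subtree, then its right subtree.
Visit Q.
At Q: go left to G.
  Visit G.
  At G: go left to P.
    Visit P.
    At P: go left to A.
      Visit A.
      At A: go left to V.
        Visit V.
        At V: go left to E.
          E is a leaf — visit E.
        At V: no right child.
      At A: no right child.
    At P: no right child.
  At G: go right to M.
    M is a leaf — visit M.
At Q: go right to W.
  Visit W.
  At W: go left to Y.
    Y is a leaf — visit Y.
  At W: no right child.
Full pre-order sequence: Q, G, P, A, V, E, M, W, Y.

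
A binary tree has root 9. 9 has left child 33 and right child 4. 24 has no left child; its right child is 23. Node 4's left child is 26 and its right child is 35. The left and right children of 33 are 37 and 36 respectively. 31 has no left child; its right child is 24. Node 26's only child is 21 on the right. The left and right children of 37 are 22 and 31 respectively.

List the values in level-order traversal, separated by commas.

Level-order visits nodes level by level from the root, left to right within each level.
Level 0: 9
Level 1: 33, 4
Level 2: 37, 36, 26, 35
Level 3: 22, 31, 21
Level 4: 24
Level 5: 23

9, 33, 4, 37, 36, 26, 35, 22, 31, 21, 24, 23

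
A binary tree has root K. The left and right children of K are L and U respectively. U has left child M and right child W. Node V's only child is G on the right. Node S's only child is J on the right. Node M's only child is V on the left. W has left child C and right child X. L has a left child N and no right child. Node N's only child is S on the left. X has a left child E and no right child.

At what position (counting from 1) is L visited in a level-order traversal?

2

Level-order visits nodes level by level from the root, left to right within each level.
Level 0: K
Level 1: L, U
Level 2: N, M, W
Level 3: S, V, C, X
Level 4: J, G, E
Full level-order sequence: K, L, U, N, M, W, S, V, C, X, J, G, E.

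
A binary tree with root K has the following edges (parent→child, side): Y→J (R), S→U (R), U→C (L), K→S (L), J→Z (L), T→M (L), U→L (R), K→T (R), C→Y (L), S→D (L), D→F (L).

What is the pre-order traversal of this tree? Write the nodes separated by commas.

Pre-order visits the node, then its left subtree, then its right subtree.
Visit K.
At K: go left to S.
  Visit S.
  At S: go left to D.
    Visit D.
    At D: go left to F.
      F is a leaf — visit F.
    At D: no right child.
  At S: go right to U.
    Visit U.
    At U: go left to C.
      Visit C.
      At C: go left to Y.
        Visit Y.
        At Y: no left child.
        At Y: go right to J.
          Visit J.
          At J: go left to Z.
            Z is a leaf — visit Z.
          At J: no right child.
      At C: no right child.
    At U: go right to L.
      L is a leaf — visit L.
At K: go right to T.
  Visit T.
  At T: go left to M.
    M is a leaf — visit M.
  At T: no right child.

K, S, D, F, U, C, Y, J, Z, L, T, M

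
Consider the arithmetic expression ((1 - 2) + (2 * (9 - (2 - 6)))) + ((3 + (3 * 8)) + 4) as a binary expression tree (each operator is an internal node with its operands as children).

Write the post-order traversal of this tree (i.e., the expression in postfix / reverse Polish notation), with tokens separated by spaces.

Post-order on an expression tree gives postfix notation: for each operator, emit left operand, right operand, then the operator.

1 2 - 2 9 2 6 - - * + 3 3 8 * + 4 + +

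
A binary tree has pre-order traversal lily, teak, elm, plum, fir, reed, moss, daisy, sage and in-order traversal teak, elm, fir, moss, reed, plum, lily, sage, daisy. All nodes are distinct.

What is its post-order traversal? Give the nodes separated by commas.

The first element of pre-order is the root; it splits in-order into left and right subtrees.
Root lily: left subtree has 6 nodes {teak, elm, fir, moss, reed, plum}, right has 2 {sage, daisy}.
  Root teak: left subtree has 0 nodes { }, right has 5 {elm, fir, moss, reed, plum}.
    Root elm: left subtree has 0 nodes { }, right has 4 {fir, moss, reed, plum}.
      Root plum: left subtree has 3 nodes {fir, moss, reed}, right has 0 { }.
        Root fir: left subtree has 0 nodes { }, right has 2 {moss, reed}.
          Root reed: left subtree has 1 node {moss}, right has 0 { }.
  Root daisy: left subtree has 1 node {sage}, right has 0 { }.

moss, reed, fir, plum, elm, teak, sage, daisy, lily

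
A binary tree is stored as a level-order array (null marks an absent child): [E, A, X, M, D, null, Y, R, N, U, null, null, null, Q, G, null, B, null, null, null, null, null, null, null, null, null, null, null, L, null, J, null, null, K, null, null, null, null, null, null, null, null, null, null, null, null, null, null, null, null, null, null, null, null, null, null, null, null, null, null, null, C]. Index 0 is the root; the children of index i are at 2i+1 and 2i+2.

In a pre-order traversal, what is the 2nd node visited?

A

Pre-order visits the node, then its left subtree, then its right subtree.
Visit E.
At E: go left to A.
  Visit A.
  At A: go left to M.
    Visit M.
    At M: go left to R.
      Visit R.
      At R: no left child.
      At R: go right to B.
        Visit B.
        At B: go left to K.
          K is a leaf — visit K.
        At B: no right child.
    At M: go right to N.
      N is a leaf — visit N.
  At A: go right to D.
    Visit D.
    At D: go left to U.
      U is a leaf — visit U.
    At D: no right child.
At E: go right to X.
  Visit X.
  At X: no left child.
  At X: go right to Y.
    Visit Y.
    At Y: go left to Q.
      Visit Q.
      At Q: no left child.
      At Q: go right to L.
        L is a leaf — visit L.
    At Y: go right to G.
      Visit G.
      At G: no left child.
      At G: go right to J.
        Visit J.
        At J: go left to C.
          C is a leaf — visit C.
        At J: no right child.
Full pre-order sequence: E, A, M, R, B, K, N, D, U, X, Y, Q, L, G, J, C.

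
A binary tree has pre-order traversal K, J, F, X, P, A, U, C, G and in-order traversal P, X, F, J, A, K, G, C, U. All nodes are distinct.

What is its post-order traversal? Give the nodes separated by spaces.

P X F A J G C U K

The first element of pre-order is the root; it splits in-order into left and right subtrees.
Root K: left subtree has 5 nodes {P, X, F, J, A}, right has 3 {G, C, U}.
  Root J: left subtree has 3 nodes {P, X, F}, right has 1 {A}.
    Root F: left subtree has 2 nodes {P, X}, right has 0 { }.
      Root X: left subtree has 1 node {P}, right has 0 { }.
  Root U: left subtree has 2 nodes {G, C}, right has 0 { }.
    Root C: left subtree has 1 node {G}, right has 0 { }.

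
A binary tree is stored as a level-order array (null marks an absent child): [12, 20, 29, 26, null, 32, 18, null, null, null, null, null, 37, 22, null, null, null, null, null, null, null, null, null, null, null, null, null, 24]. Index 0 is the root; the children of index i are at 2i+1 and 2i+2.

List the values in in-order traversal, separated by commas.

26, 20, 12, 32, 37, 29, 24, 22, 18

In-order visits the left subtree, then the node, then the right subtree.
At 12: go left to 20.
  At 20: go left to 26.
    26 is a leaf — visit 26.
  Visit 20.
  At 20: no right child.
Visit 12.
At 12: go right to 29.
  At 29: go left to 32.
    At 32: no left child.
    Visit 32.
    At 32: go right to 37.
      37 is a leaf — visit 37.
  Visit 29.
  At 29: go right to 18.
    At 18: go left to 22.
      At 22: go left to 24.
        24 is a leaf — visit 24.
      Visit 22.
      At 22: no right child.
    Visit 18.
    At 18: no right child.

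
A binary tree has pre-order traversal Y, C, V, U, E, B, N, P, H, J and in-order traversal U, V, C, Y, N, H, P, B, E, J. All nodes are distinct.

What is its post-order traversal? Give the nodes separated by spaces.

U V C H P N B J E Y

The first element of pre-order is the root; it splits in-order into left and right subtrees.
Root Y: left subtree has 3 nodes {U, V, C}, right has 6 {N, H, P, B, E, J}.
  Root C: left subtree has 2 nodes {U, V}, right has 0 { }.
    Root V: left subtree has 1 node {U}, right has 0 { }.
  Root E: left subtree has 4 nodes {N, H, P, B}, right has 1 {J}.
    Root B: left subtree has 3 nodes {N, H, P}, right has 0 { }.
      Root N: left subtree has 0 nodes { }, right has 2 {H, P}.
        Root P: left subtree has 1 node {H}, right has 0 { }.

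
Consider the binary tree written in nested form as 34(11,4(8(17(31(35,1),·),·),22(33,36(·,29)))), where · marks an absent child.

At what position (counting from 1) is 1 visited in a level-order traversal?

12

Level-order visits nodes level by level from the root, left to right within each level.
Level 0: 34
Level 1: 11, 4
Level 2: 8, 22
Level 3: 17, 33, 36
Level 4: 31, 29
Level 5: 35, 1
Full level-order sequence: 34, 11, 4, 8, 22, 17, 33, 36, 31, 29, 35, 1.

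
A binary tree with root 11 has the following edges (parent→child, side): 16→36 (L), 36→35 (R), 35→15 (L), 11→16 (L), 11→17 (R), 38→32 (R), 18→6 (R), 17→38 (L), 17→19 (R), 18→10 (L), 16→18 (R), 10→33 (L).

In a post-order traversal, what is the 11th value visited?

Post-order visits the left subtree, then the right subtree, then the node.
At 11: go left to 16.
  At 16: go left to 36.
    At 36: no left child.
    At 36: go right to 35.
      At 35: go left to 15.
        15 is a leaf — visit 15.
      At 35: no right child.
      Visit 35.
    Visit 36.
  At 16: go right to 18.
    At 18: go left to 10.
      At 10: go left to 33.
        33 is a leaf — visit 33.
      At 10: no right child.
      Visit 10.
    At 18: go right to 6.
      6 is a leaf — visit 6.
    Visit 18.
  Visit 16.
At 11: go right to 17.
  At 17: go left to 38.
    At 38: no left child.
    At 38: go right to 32.
      32 is a leaf — visit 32.
    Visit 38.
  At 17: go right to 19.
    19 is a leaf — visit 19.
  Visit 17.
Visit 11.
Full post-order sequence: 15, 35, 36, 33, 10, 6, 18, 16, 32, 38, 19, 17, 11.

19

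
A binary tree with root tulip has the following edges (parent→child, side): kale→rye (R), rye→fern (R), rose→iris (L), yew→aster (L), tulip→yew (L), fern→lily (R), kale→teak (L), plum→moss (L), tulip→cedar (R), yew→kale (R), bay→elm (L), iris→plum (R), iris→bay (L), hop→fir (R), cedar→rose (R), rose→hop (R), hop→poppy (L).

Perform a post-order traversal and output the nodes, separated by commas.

Post-order visits the left subtree, then the right subtree, then the node.
At tulip: go left to yew.
  At yew: go left to aster.
    aster is a leaf — visit aster.
  At yew: go right to kale.
    At kale: go left to teak.
      teak is a leaf — visit teak.
    At kale: go right to rye.
      At rye: no left child.
      At rye: go right to fern.
        At fern: no left child.
        At fern: go right to lily.
          lily is a leaf — visit lily.
        Visit fern.
      Visit rye.
    Visit kale.
  Visit yew.
At tulip: go right to cedar.
  At cedar: no left child.
  At cedar: go right to rose.
    At rose: go left to iris.
      At iris: go left to bay.
        At bay: go left to elm.
          elm is a leaf — visit elm.
        At bay: no right child.
        Visit bay.
      At iris: go right to plum.
        At plum: go left to moss.
          moss is a leaf — visit moss.
        At plum: no right child.
        Visit plum.
      Visit iris.
    At rose: go right to hop.
      At hop: go left to poppy.
        poppy is a leaf — visit poppy.
      At hop: go right to fir.
        fir is a leaf — visit fir.
      Visit hop.
    Visit rose.
  Visit cedar.
Visit tulip.

aster, teak, lily, fern, rye, kale, yew, elm, bay, moss, plum, iris, poppy, fir, hop, rose, cedar, tulip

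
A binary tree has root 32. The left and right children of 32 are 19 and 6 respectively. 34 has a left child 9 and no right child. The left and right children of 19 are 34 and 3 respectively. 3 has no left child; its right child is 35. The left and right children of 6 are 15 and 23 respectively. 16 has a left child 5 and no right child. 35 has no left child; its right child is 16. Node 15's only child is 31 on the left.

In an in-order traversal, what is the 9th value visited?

In-order visits the left subtree, then the node, then the right subtree.
At 32: go left to 19.
  At 19: go left to 34.
    At 34: go left to 9.
      9 is a leaf — visit 9.
    Visit 34.
    At 34: no right child.
  Visit 19.
  At 19: go right to 3.
    At 3: no left child.
    Visit 3.
    At 3: go right to 35.
      At 35: no left child.
      Visit 35.
      At 35: go right to 16.
        At 16: go left to 5.
          5 is a leaf — visit 5.
        Visit 16.
        At 16: no right child.
Visit 32.
At 32: go right to 6.
  At 6: go left to 15.
    At 15: go left to 31.
      31 is a leaf — visit 31.
    Visit 15.
    At 15: no right child.
  Visit 6.
  At 6: go right to 23.
    23 is a leaf — visit 23.
Full in-order sequence: 9, 34, 19, 3, 35, 5, 16, 32, 31, 15, 6, 23.

31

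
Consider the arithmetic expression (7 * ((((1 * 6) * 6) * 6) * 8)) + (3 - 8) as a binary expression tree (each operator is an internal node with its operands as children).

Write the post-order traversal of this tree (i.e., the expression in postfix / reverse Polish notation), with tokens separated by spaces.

Post-order on an expression tree gives postfix notation: for each operator, emit left operand, right operand, then the operator.

7 1 6 * 6 * 6 * 8 * * 3 8 - +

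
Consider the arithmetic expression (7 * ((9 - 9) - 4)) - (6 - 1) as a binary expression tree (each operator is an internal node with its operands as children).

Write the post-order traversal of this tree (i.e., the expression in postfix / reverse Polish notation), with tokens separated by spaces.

7 9 9 - 4 - * 6 1 - -

Post-order on an expression tree gives postfix notation: for each operator, emit left operand, right operand, then the operator.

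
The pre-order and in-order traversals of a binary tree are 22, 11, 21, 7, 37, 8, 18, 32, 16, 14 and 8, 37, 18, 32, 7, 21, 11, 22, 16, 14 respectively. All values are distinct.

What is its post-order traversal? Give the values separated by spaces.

The first element of pre-order is the root; it splits in-order into left and right subtrees.
Root 22: left subtree has 7 nodes {8, 37, 18, 32, 7, 21, 11}, right has 2 {16, 14}.
  Root 11: left subtree has 6 nodes {8, 37, 18, 32, 7, 21}, right has 0 { }.
    Root 21: left subtree has 5 nodes {8, 37, 18, 32, 7}, right has 0 { }.
      Root 7: left subtree has 4 nodes {8, 37, 18, 32}, right has 0 { }.
        Root 37: left subtree has 1 node {8}, right has 2 {18, 32}.
          Root 18: left subtree has 0 nodes { }, right has 1 {32}.
  Root 16: left subtree has 0 nodes { }, right has 1 {14}.

8 32 18 37 7 21 11 14 16 22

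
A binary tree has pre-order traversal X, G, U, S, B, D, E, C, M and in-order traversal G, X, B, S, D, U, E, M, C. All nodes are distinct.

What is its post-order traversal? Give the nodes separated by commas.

The first element of pre-order is the root; it splits in-order into left and right subtrees.
Root X: left subtree has 1 node {G}, right has 7 {B, S, D, U, E, M, C}.
  Root U: left subtree has 3 nodes {B, S, D}, right has 3 {E, M, C}.
    Root S: left subtree has 1 node {B}, right has 1 {D}.
    Root E: left subtree has 0 nodes { }, right has 2 {M, C}.
      Root C: left subtree has 1 node {M}, right has 0 { }.

G, B, D, S, M, C, E, U, X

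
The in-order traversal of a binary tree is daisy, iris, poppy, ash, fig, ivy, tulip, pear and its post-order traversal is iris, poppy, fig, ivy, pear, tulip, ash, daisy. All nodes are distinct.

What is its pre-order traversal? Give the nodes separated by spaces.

daisy ash poppy iris tulip ivy fig pear

The last element of post-order is the root; it splits in-order into left and right subtrees.
Root daisy: left subtree has 0 nodes { }, right has 7 {iris, poppy, ash, fig, ivy, tulip, pear}.
  Root ash: left subtree has 2 nodes {iris, poppy}, right has 4 {fig, ivy, tulip, pear}.
    Root poppy: left subtree has 1 node {iris}, right has 0 { }.
    Root tulip: left subtree has 2 nodes {fig, ivy}, right has 1 {pear}.
      Root ivy: left subtree has 1 node {fig}, right has 0 { }.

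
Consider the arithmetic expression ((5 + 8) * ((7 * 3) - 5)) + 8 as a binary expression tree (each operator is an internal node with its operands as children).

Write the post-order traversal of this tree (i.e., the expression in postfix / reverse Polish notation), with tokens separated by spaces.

Post-order on an expression tree gives postfix notation: for each operator, emit left operand, right operand, then the operator.

5 8 + 7 3 * 5 - * 8 +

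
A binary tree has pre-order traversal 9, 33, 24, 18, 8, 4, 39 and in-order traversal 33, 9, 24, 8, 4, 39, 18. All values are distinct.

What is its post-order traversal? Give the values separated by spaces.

33 39 4 8 18 24 9

The first element of pre-order is the root; it splits in-order into left and right subtrees.
Root 9: left subtree has 1 node {33}, right has 5 {24, 8, 4, 39, 18}.
  Root 24: left subtree has 0 nodes { }, right has 4 {8, 4, 39, 18}.
    Root 18: left subtree has 3 nodes {8, 4, 39}, right has 0 { }.
      Root 8: left subtree has 0 nodes { }, right has 2 {4, 39}.
        Root 4: left subtree has 0 nodes { }, right has 1 {39}.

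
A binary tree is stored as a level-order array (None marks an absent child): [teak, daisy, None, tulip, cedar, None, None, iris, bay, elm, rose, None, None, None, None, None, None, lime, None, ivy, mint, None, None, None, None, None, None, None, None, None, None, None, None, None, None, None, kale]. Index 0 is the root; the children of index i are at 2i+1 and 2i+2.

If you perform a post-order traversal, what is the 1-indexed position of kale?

2

Post-order visits the left subtree, then the right subtree, then the node.
At teak: go left to daisy.
  At daisy: go left to tulip.
    At tulip: go left to iris.
      iris is a leaf — visit iris.
    At tulip: go right to bay.
      At bay: go left to lime.
        At lime: no left child.
        At lime: go right to kale.
          kale is a leaf — visit kale.
        Visit lime.
      At bay: no right child.
      Visit bay.
    Visit tulip.
  At daisy: go right to cedar.
    At cedar: go left to elm.
      At elm: go left to ivy.
        ivy is a leaf — visit ivy.
      At elm: go right to mint.
        mint is a leaf — visit mint.
      Visit elm.
    At cedar: go right to rose.
      rose is a leaf — visit rose.
    Visit cedar.
  Visit daisy.
At teak: no right child.
Visit teak.
Full post-order sequence: iris, kale, lime, bay, tulip, ivy, mint, elm, rose, cedar, daisy, teak.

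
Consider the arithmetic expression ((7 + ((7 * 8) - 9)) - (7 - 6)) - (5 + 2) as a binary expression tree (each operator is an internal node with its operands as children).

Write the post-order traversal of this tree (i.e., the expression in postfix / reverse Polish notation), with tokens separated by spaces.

Post-order on an expression tree gives postfix notation: for each operator, emit left operand, right operand, then the operator.

7 7 8 * 9 - + 7 6 - - 5 2 + -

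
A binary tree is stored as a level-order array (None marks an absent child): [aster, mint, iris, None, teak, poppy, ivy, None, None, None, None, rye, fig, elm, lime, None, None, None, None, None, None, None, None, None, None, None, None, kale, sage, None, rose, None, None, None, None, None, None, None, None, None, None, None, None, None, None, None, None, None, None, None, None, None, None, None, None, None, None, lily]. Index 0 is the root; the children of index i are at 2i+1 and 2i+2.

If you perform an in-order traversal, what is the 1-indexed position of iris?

In-order visits the left subtree, then the node, then the right subtree.
At aster: go left to mint.
  At mint: no left child.
  Visit mint.
  At mint: go right to teak.
    teak is a leaf — visit teak.
Visit aster.
At aster: go right to iris.
  At iris: go left to poppy.
    At poppy: go left to rye.
      rye is a leaf — visit rye.
    Visit poppy.
    At poppy: go right to fig.
      fig is a leaf — visit fig.
  Visit iris.
  At iris: go right to ivy.
    At ivy: go left to elm.
      At elm: go left to kale.
        kale is a leaf — visit kale.
      Visit elm.
      At elm: go right to sage.
        At sage: go left to lily.
          lily is a leaf — visit lily.
        Visit sage.
        At sage: no right child.
    Visit ivy.
    At ivy: go right to lime.
      At lime: no left child.
      Visit lime.
      At lime: go right to rose.
        rose is a leaf — visit rose.
Full in-order sequence: mint, teak, aster, rye, poppy, fig, iris, kale, elm, lily, sage, ivy, lime, rose.

7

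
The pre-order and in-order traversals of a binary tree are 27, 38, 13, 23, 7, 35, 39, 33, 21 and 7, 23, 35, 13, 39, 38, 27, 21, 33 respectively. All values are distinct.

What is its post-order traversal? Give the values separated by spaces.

The first element of pre-order is the root; it splits in-order into left and right subtrees.
Root 27: left subtree has 6 nodes {7, 23, 35, 13, 39, 38}, right has 2 {21, 33}.
  Root 38: left subtree has 5 nodes {7, 23, 35, 13, 39}, right has 0 { }.
    Root 13: left subtree has 3 nodes {7, 23, 35}, right has 1 {39}.
      Root 23: left subtree has 1 node {7}, right has 1 {35}.
  Root 33: left subtree has 1 node {21}, right has 0 { }.

7 35 23 39 13 38 21 33 27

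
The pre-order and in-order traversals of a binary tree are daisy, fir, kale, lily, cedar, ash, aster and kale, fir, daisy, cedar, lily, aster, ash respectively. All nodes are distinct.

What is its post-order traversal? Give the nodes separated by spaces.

kale fir cedar aster ash lily daisy

The first element of pre-order is the root; it splits in-order into left and right subtrees.
Root daisy: left subtree has 2 nodes {kale, fir}, right has 4 {cedar, lily, aster, ash}.
  Root fir: left subtree has 1 node {kale}, right has 0 { }.
  Root lily: left subtree has 1 node {cedar}, right has 2 {aster, ash}.
    Root ash: left subtree has 1 node {aster}, right has 0 { }.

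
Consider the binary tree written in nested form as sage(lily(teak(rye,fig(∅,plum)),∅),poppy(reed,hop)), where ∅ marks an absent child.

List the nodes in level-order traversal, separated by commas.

sage, lily, poppy, teak, reed, hop, rye, fig, plum

Level-order visits nodes level by level from the root, left to right within each level.
Level 0: sage
Level 1: lily, poppy
Level 2: teak, reed, hop
Level 3: rye, fig
Level 4: plum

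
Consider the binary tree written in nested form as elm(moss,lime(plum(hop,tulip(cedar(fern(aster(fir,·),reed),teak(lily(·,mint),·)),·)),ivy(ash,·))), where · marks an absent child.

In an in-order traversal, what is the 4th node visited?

plum

In-order visits the left subtree, then the node, then the right subtree.
At elm: go left to moss.
  moss is a leaf — visit moss.
Visit elm.
At elm: go right to lime.
  At lime: go left to plum.
    At plum: go left to hop.
      hop is a leaf — visit hop.
    Visit plum.
    At plum: go right to tulip.
      At tulip: go left to cedar.
        At cedar: go left to fern.
          At fern: go left to aster.
            At aster: go left to fir.
              fir is a leaf — visit fir.
            Visit aster.
            At aster: no right child.
          Visit fern.
          At fern: go right to reed.
            reed is a leaf — visit reed.
        Visit cedar.
        At cedar: go right to teak.
          At teak: go left to lily.
            At lily: no left child.
            Visit lily.
            At lily: go right to mint.
              mint is a leaf — visit mint.
          Visit teak.
          At teak: no right child.
      Visit tulip.
      At tulip: no right child.
  Visit lime.
  At lime: go right to ivy.
    At ivy: go left to ash.
      ash is a leaf — visit ash.
    Visit ivy.
    At ivy: no right child.
Full in-order sequence: moss, elm, hop, plum, fir, aster, fern, reed, cedar, lily, mint, teak, tulip, lime, ash, ivy.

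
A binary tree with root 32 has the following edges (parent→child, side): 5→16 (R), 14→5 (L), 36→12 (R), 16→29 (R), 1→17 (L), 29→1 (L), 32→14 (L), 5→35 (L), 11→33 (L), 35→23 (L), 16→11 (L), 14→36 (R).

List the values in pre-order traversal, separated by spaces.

32 14 5 35 23 16 11 33 29 1 17 36 12

Pre-order visits the node, then its left subtree, then its right subtree.
Visit 32.
At 32: go left to 14.
  Visit 14.
  At 14: go left to 5.
    Visit 5.
    At 5: go left to 35.
      Visit 35.
      At 35: go left to 23.
        23 is a leaf — visit 23.
      At 35: no right child.
    At 5: go right to 16.
      Visit 16.
      At 16: go left to 11.
        Visit 11.
        At 11: go left to 33.
          33 is a leaf — visit 33.
        At 11: no right child.
      At 16: go right to 29.
        Visit 29.
        At 29: go left to 1.
          Visit 1.
          At 1: go left to 17.
            17 is a leaf — visit 17.
          At 1: no right child.
        At 29: no right child.
  At 14: go right to 36.
    Visit 36.
    At 36: no left child.
    At 36: go right to 12.
      12 is a leaf — visit 12.
At 32: no right child.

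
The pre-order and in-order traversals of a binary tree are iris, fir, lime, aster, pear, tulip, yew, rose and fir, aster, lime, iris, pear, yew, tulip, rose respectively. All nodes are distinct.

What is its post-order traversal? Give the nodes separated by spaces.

aster lime fir yew rose tulip pear iris

The first element of pre-order is the root; it splits in-order into left and right subtrees.
Root iris: left subtree has 3 nodes {fir, aster, lime}, right has 4 {pear, yew, tulip, rose}.
  Root fir: left subtree has 0 nodes { }, right has 2 {aster, lime}.
    Root lime: left subtree has 1 node {aster}, right has 0 { }.
  Root pear: left subtree has 0 nodes { }, right has 3 {yew, tulip, rose}.
    Root tulip: left subtree has 1 node {yew}, right has 1 {rose}.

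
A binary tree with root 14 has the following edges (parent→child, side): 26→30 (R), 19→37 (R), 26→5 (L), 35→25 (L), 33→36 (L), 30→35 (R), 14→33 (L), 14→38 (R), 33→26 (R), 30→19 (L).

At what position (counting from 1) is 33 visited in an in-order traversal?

In-order visits the left subtree, then the node, then the right subtree.
At 14: go left to 33.
  At 33: go left to 36.
    36 is a leaf — visit 36.
  Visit 33.
  At 33: go right to 26.
    At 26: go left to 5.
      5 is a leaf — visit 5.
    Visit 26.
    At 26: go right to 30.
      At 30: go left to 19.
        At 19: no left child.
        Visit 19.
        At 19: go right to 37.
          37 is a leaf — visit 37.
      Visit 30.
      At 30: go right to 35.
        At 35: go left to 25.
          25 is a leaf — visit 25.
        Visit 35.
        At 35: no right child.
Visit 14.
At 14: go right to 38.
  38 is a leaf — visit 38.
Full in-order sequence: 36, 33, 5, 26, 19, 37, 30, 25, 35, 14, 38.

2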